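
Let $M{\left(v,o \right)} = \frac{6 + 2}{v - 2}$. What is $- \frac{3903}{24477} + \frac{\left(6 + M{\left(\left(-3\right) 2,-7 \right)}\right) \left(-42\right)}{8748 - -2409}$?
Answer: $- \frac{5409549}{30343321} \approx -0.17828$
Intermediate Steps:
$M{\left(v,o \right)} = \frac{8}{-2 + v}$
$- \frac{3903}{24477} + \frac{\left(6 + M{\left(\left(-3\right) 2,-7 \right)}\right) \left(-42\right)}{8748 - -2409} = - \frac{3903}{24477} + \frac{\left(6 + \frac{8}{-2 - 6}\right) \left(-42\right)}{8748 - -2409} = \left(-3903\right) \frac{1}{24477} + \frac{\left(6 + \frac{8}{-2 - 6}\right) \left(-42\right)}{8748 + 2409} = - \frac{1301}{8159} + \frac{\left(6 + \frac{8}{-8}\right) \left(-42\right)}{11157} = - \frac{1301}{8159} + \left(6 + 8 \left(- \frac{1}{8}\right)\right) \left(-42\right) \frac{1}{11157} = - \frac{1301}{8159} + \left(6 - 1\right) \left(-42\right) \frac{1}{11157} = - \frac{1301}{8159} + 5 \left(-42\right) \frac{1}{11157} = - \frac{1301}{8159} - \frac{70}{3719} = - \frac{5409549}{30343321}$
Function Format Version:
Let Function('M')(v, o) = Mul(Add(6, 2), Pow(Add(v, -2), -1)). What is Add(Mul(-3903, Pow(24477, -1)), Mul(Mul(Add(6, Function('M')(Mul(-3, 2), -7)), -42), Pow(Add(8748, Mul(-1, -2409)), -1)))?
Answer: Rational(-5409549, 30343321) ≈ -0.17828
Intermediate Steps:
Function('M')(v, o) = Mul(8, Pow(Add(-2, v), -1))
Add(Mul(-3903, Pow(24477, -1)), Mul(Mul(Add(6, Function('M')(Mul(-3, 2), -7)), -42), Pow(Add(8748, Mul(-1, -2409)), -1))) = Add(Mul(-3903, Pow(24477, -1)), Mul(Mul(Add(6, Mul(8, Pow(Add(-2, Mul(-3, 2)), -1))), -42), Pow(Add(8748, Mul(-1, -2409)), -1))) = Add(Mul(-3903, Rational(1, 24477)), Mul(Mul(Add(6, Mul(8, Pow(Add(-2, -6), -1))), -42), Pow(Add(8748, 2409), -1))) = Add(Rational(-1301, 8159), Mul(Mul(Add(6, Mul(8, Pow(-8, -1))), -42), Pow(11157, -1))) = Add(Rational(-1301, 8159), Mul(Mul(Add(6, Mul(8, Rational(-1, 8))), -42), Rational(1, 11157))) = Add(Rational(-1301, 8159), Mul(Mul(Add(6, -1), -42), Rational(1, 11157))) = Add(Rational(-1301, 8159), Mul(Mul(5, -42), Rational(1, 11157))) = Add(Rational(-1301, 8159), Mul(-210, Rational(1, 11157))) = Add(Rational(-1301, 8159), Rational(-70, 3719)) = Rational(-5409549, 30343321)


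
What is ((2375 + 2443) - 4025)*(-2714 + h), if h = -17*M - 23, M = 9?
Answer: -2291770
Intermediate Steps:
h = -176 (h = -17*9 - 23 = -153 - 23 = -176)
((2375 + 2443) - 4025)*(-2714 + h) = ((2375 + 2443) - 4025)*(-2714 - 176) = (4818 - 4025)*(-2890) = 793*(-2890) = -2291770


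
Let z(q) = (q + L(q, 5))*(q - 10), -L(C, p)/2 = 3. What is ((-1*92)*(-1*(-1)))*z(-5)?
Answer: -15180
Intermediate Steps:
L(C, p) = -6 (L(C, p) = -2*3 = -6)
z(q) = (-10 + q)*(-6 + q) (z(q) = (q - 6)*(q - 10) = (-6 + q)*(-10 + q) = (-10 + q)*(-6 + q))
((-1*92)*(-1*(-1)))*z(-5) = ((-1*92)*(-1*(-1)))*(60 + (-5)² - 16*(-5)) = (-92*1)*(60 + 25 + 80) = -92*165 = -15180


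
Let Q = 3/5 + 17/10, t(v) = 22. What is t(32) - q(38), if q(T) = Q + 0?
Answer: 197/10 ≈ 19.700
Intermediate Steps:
Q = 23/10 (Q = 3*(⅕) + 17*(⅒) = ⅗ + 17/10 = 23/10 ≈ 2.3000)
q(T) = 23/10 (q(T) = 23/10 + 0 = 23/10)
t(32) - q(38) = 22 - 1*23/10 = 22 - 23/10 = 197/10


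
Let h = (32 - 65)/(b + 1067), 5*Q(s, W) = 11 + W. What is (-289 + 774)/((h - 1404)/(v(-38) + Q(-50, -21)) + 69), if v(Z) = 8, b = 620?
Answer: -1636390/556721 ≈ -2.9393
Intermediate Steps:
Q(s, W) = 11/5 + W/5 (Q(s, W) = (11 + W)/5 = 11/5 + W/5)
h = -33/1687 (h = (32 - 65)/(620 + 1067) = -33/1687 ≈ -0.019561)
(-289 + 774)/((h - 1404)/(v(-38) + Q(-50, -21)) + 69) = (-289 + 774)/((-33/1687 - 1404)/(8 + (11/5 + (⅕)*(-21))) + 69) = 485/(-2368581/(1687*(8 + (11/5 - 21/5))) + 69) = 485/(-2368581/(1687*(8 - 2)) + 69) = 485/(-2368581/1687/6 + 69) = 485/(-2368581/1687*⅙ + 69) = 485/(-789527/3374 + 69) = 485/(-556721/3374) = 485*(-3374/556721) = -1636390/556721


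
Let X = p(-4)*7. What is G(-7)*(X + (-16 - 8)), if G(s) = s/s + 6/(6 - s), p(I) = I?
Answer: -76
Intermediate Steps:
G(s) = 1 + 6/(6 - s)
X = -28 (X = -4*7 = -28)
G(-7)*(X + (-16 - 8)) = ((-12 - 7)/(-6 - 7))*(-28 + (-16 - 8)) = (-19/(-13))*(-28 - 24) = -1/13*(-19)*(-52) = (19/13)*(-52) = -76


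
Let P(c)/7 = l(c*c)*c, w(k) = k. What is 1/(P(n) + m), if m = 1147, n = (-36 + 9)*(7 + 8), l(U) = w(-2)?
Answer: 1/6817 ≈ 0.00014669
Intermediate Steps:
l(U) = -2
n = -405 (n = -27*15 = -405)
P(c) = -14*c (P(c) = 7*(-2*c) = -14*c)
1/(P(n) + m) = 1/(-14*(-405) + 1147) = 1/(5670 + 1147) = 1/6817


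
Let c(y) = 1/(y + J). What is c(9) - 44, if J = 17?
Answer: -1143/26 ≈ -43.962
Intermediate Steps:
c(y) = 1/(17 + y) (c(y) = 1/(y + 17) = 1/(17 + y))
c(9) - 44 = 1/(17 + 9) - 44 = 1/26 - 44 = -1143/26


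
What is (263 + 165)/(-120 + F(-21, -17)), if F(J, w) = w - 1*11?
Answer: -107/37 ≈ -2.8919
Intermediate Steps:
F(J, w) = -11 + w (F(J, w) = w - 11 = -11 + w)
(263 + 165)/(-120 + F(-21, -17)) = (263 + 165)/(-120 + (-11 - 17)) = 428/(-120 - 28) = 428/(-148) = 428*(-1/148) = -107/37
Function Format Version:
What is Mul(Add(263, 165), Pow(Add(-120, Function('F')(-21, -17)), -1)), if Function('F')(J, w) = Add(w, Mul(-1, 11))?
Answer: Rational(-107, 37) ≈ -2.8919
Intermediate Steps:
Function('F')(J, w) = Add(-11, w) (Function('F')(J, w) = Add(w, -11) = Add(-11, w))
Mul(Add(263, 165), Pow(Add(-120, Function('F')(-21, -17)), -1)) = Mul(Add(263, 165), Pow(Add(-120, Add(-11, -17)), -1)) = Mul(428, Pow(Add(-120, -28), -1)) = Mul(428, Pow(-148, -1)) = Mul(428, Rational(-1, 148)) = Rational(-107, 37)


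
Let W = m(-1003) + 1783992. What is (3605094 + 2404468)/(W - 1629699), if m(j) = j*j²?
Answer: -3004781/504436367 ≈ -0.0059567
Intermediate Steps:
m(j) = j³
W = -1007243035 (W = (-1003)³ + 1783992 = -1009027027 + 1783992 = -1007243035)
(3605094 + 2404468)/(W - 1629699) = (3605094 + 2404468)/(-1007243035 - 1629699) = 6009562/(-1008872734) = 6009562*(-1/1008872734) = -3004781/504436367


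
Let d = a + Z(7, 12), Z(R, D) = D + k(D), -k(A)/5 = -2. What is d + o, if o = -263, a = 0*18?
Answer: -241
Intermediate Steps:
a = 0
k(A) = 10 (k(A) = -5*(-2) = 10)
Z(R, D) = 10 + D (Z(R, D) = D + 10 = 10 + D)
d = 22 (d = 0 + (10 + 12) = 0 + 22 = 22)
d + o = 22 - 263 = -241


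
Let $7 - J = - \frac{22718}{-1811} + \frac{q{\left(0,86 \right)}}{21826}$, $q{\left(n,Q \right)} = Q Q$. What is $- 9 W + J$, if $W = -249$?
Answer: $\frac{44173601252}{19763443} \approx 2235.1$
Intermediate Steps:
$q{\left(n,Q \right)} = Q^{2}$
$J = - \frac{116274511}{19763443}$ ($J = 7 - \left(- \frac{22718}{-1811} + \frac{86^{2}}{21826}\right) = 7 - \left(\left(-22718\right) \left(- \frac{1}{1811}\right) + 7396 \cdot \frac{1}{21826}\right) = 7 - \left(\frac{22718}{1811} + \frac{3698}{10913}\right) = 7 - \frac{254618612}{19763443} = - \frac{116274511}{19763443} \approx -5.8833$)
$- 9 W + J = \left(-9\right) \left(-249\right) - \frac{116274511}{19763443} = 2241 - \frac{116274511}{19763443} = \frac{44173601252}{19763443}$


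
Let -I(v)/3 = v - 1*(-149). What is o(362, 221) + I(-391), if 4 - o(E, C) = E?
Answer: 368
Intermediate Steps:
o(E, C) = 4 - E
I(v) = -447 - 3*v (I(v) = -3*(v - 1*(-149)) = -3*(v + 149) = -3*(149 + v) = -447 - 3*v)
o(362, 221) + I(-391) = (4 - 1*362) + (-447 - 3*(-391)) = (4 - 362) + (-447 + 1173) = -358 + 726 = 368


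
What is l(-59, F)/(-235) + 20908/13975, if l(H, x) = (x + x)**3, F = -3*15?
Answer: 2038537676/656825 ≈ 3103.6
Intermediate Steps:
F = -45
l(H, x) = 8*x**3 (l(H, x) = (2*x)**3 = 8*x**3)
l(-59, F)/(-235) + 20908/13975 = (8*(-45)**3)/(-235) + 20908/13975 = (8*(-91125))*(-1/235) + 20908*(1/13975) = -729000*(-1/235) + 20908/13975 = 145800/47 + 20908/13975 = 2038537676/656825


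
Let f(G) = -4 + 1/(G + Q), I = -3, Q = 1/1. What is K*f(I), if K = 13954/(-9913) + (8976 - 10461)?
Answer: 132612831/19826 ≈ 6688.8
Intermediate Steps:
Q = 1
f(G) = -4 + 1/(1 + G) (f(G) = -4 + 1/(G + 1) = -4 + 1/(1 + G))
K = -14734759/9913 (K = 13954*(-1/9913) - 1485 = -13954/9913 - 1485 = -14734759/9913 ≈ -1486.4)
K*f(I) = -14734759*(-3 - 4*(-3))/(9913*(1 - 3)) = -14734759*(-3 + 12)/(9913*(-2)) = -(-14734759)*9/19826 = -14734759/9913*(-9/2) = 132612831/19826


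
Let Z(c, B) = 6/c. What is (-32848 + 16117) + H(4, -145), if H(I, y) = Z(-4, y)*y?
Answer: -33027/2 ≈ -16514.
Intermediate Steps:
H(I, y) = -3*y/2 (H(I, y) = (6/(-4))*y = (6*(-¼))*y = -3*y/2)
(-32848 + 16117) + H(4, -145) = (-32848 + 16117) - 3/2*(-145) = -16731 + 435/2 = -33027/2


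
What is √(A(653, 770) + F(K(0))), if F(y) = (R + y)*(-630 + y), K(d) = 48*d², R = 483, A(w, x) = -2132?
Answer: I*√306422 ≈ 553.55*I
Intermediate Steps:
F(y) = (-630 + y)*(483 + y) (F(y) = (483 + y)*(-630 + y) = (-630 + y)*(483 + y))
√(A(653, 770) + F(K(0))) = √(-2132 + (-304290 + (48*0²)² - 7056*0²)) = √(-2132 + (-304290 + (48*0)² - 7056*0)) = √(-2132 + (-304290 + 0² - 147*0)) = √(-2132 + (-304290 + 0 + 0)) = √(-2132 - 304290) = √(-306422) = I*√306422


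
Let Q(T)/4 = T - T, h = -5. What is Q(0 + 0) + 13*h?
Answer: -65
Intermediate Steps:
Q(T) = 0 (Q(T) = 4*(T - T) = 4*0 = 0)
Q(0 + 0) + 13*h = 0 + 13*(-5) = 0 - 65 = -65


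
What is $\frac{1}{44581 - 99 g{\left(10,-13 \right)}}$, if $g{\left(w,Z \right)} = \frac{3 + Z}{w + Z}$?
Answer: $\frac{1}{44251} \approx 2.2598 \cdot 10^{-5}$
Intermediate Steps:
$g{\left(w,Z \right)} = \frac{3 + Z}{Z + w}$
$\frac{1}{44581 - 99 g{\left(10,-13 \right)}} = \frac{1}{44581 - 99 \frac{3 - 13}{-13 + 10}} = \frac{1}{44581 - 99 \frac{1}{-3} \left(-10\right)} = \frac{1}{44581 - 99 \left(\left(- \frac{1}{3}\right) \left(-10\right)\right)} = \frac{1}{44581 - 330} = \frac{1}{44251}$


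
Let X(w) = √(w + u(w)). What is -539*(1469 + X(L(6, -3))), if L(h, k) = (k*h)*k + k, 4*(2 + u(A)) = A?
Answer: -791791 - 539*√247/2 ≈ -7.9603e+5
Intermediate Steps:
u(A) = -2 + A/4
L(h, k) = k + h*k² (L(h, k) = (h*k)*k + k = h*k² + k = k + h*k²)
X(w) = √(-2 + 5*w/4) (X(w) = √(w + (-2 + w/4)) = √(-2 + 5*w/4))
-539*(1469 + X(L(6, -3))) = -539*(1469 + √(-8 + 5*(-3*(1 + 6*(-3))))/2) = -539*(1469 + √(-8 + 5*(-3*(1 - 18)))/2) = -539*(1469 + √(-8 + 5*(-3*(-17)))/2) = -539*(1469 + √(-8 + 5*51)/2) = -539*(1469 + √(-8 + 255)/2) = -539*(1469 + √247/2) = -791791 - 539*√247/2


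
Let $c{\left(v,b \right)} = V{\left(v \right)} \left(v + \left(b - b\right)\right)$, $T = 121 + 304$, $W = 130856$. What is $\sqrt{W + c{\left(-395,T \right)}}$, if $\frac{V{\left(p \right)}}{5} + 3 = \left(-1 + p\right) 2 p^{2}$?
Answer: $\sqrt{244054441781} \approx 4.9402 \cdot 10^{5}$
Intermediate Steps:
$V{\left(p \right)} = -15 + 10 p^{2} \left(-1 + p\right)$ ($V{\left(p \right)} = -15 + 5 \left(-1 + p\right) 2 p^{2} = -15 + 5 \cdot 2 p^{2} \left(-1 + p\right) = -15 + 10 p^{2} \left(-1 + p\right)$)
$T = 425$
$c{\left(v,b \right)} = v \left(-15 - 10 v^{2} + 10 v^{3}\right)$ ($c{\left(v,b \right)} = \left(-15 - 10 v^{2} + 10 v^{3}\right) \left(v + \left(b - b\right)\right) = \left(-15 - 10 v^{2} + 10 v^{3}\right) \left(v + 0\right) = \left(-15 - 10 v^{2} + 10 v^{3}\right) v = v \left(-15 - 10 v^{2} + 10 v^{3}\right)$)
$\sqrt{W + c{\left(-395,T \right)}} = \sqrt{130856 - \left(-5925 - 243438006250 - 616298750\right)} = \sqrt{130856 + \left(5925 - -616298750 + 10 \cdot 24343800625\right)} = \sqrt{130856 + \left(5925 + 616298750 + 243438006250\right)} = \sqrt{130856 + 244054310925} = \sqrt{244054441781}$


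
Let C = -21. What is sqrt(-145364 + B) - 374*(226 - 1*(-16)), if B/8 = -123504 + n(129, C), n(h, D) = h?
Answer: -90508 + 2*I*sqrt(283091) ≈ -90508.0 + 1064.1*I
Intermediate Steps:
B = -987000 (B = 8*(-123504 + 129) = 8*(-123375) = -987000)
sqrt(-145364 + B) - 374*(226 - 1*(-16)) = sqrt(-145364 - 987000) - 374*(226 - 1*(-16)) = sqrt(-1132364) - 374*(226 + 16) = 2*I*sqrt(283091) - 374*242 = 2*I*sqrt(283091) - 90508 = -90508 + 2*I*sqrt(283091)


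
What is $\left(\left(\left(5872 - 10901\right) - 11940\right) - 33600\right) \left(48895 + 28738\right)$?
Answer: $-3925823177$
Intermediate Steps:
$\left(\left(\left(5872 - 10901\right) - 11940\right) - 33600\right) \left(48895 + 28738\right) = \left(\left(-5029 - 11940\right) - 33600\right) 77633 = \left(-16969 - 33600\right) 77633 = \left(-50569\right) 77633 = -3925823177$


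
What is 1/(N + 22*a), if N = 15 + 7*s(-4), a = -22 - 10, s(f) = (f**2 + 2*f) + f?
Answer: -1/661 ≈ -0.0015129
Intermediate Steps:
s(f) = f**2 + 3*f
a = -32
N = 43 (N = 15 + 7*(-4*(3 - 4)) = 15 + 7*(-4*(-1)) = 15 + 7*4 = 15 + 28 = 43)
1/(N + 22*a) = 1/(43 + 22*(-32)) = 1/(43 - 704) = 1/(-661) = -1/661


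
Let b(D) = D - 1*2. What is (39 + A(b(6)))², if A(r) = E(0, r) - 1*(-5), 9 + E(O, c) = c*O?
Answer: 1225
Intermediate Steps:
b(D) = -2 + D (b(D) = D - 2 = -2 + D)
E(O, c) = -9 + O*c (E(O, c) = -9 + c*O = -9 + O*c)
A(r) = -4 (A(r) = (-9 + 0*r) - 1*(-5) = (-9 + 0) + 5 = -9 + 5 = -4)
(39 + A(b(6)))² = (39 - 4)² = 35² = 1225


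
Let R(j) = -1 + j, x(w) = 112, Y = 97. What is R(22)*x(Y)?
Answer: 2352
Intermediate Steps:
R(22)*x(Y) = (-1 + 22)*112 = 21*112 = 2352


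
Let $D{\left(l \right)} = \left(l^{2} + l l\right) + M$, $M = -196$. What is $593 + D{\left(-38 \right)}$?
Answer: $3285$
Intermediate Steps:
$D{\left(l \right)} = -196 + 2 l^{2}$ ($D{\left(l \right)} = \left(l^{2} + l l\right) - 196 = \left(l^{2} + l^{2}\right) - 196 = 2 l^{2} - 196 = -196 + 2 l^{2}$)
$593 + D{\left(-38 \right)} = 593 - \left(196 - 2 \left(-38\right)^{2}\right) = 593 + \left(-196 + 2 \cdot 1444\right) = 593 + \left(-196 + 2888\right) = 593 + 2692 = 3285$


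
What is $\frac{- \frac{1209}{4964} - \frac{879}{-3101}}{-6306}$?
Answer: $- \frac{204749}{32356851128} \approx -6.3278 \cdot 10^{-6}$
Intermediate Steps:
$\frac{- \frac{1209}{4964} - \frac{879}{-3101}}{-6306} = \left(\left(-1209\right) \frac{1}{4964} - - \frac{879}{3101}\right) \left(- \frac{1}{6306}\right) = \left(- \frac{1209}{4964} + \frac{879}{3101}\right) \left(- \frac{1}{6306}\right) = \frac{614247}{15393364} \left(- \frac{1}{6306}\right) = - \frac{204749}{32356851128}$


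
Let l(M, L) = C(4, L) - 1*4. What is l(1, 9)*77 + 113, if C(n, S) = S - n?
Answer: 190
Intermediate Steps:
l(M, L) = -8 + L (l(M, L) = (L - 1*4) - 1*4 = (L - 4) - 4 = (-4 + L) - 4 = -8 + L)
l(1, 9)*77 + 113 = (-8 + 9)*77 + 113 = 1*77 + 113 = 77 + 113 = 190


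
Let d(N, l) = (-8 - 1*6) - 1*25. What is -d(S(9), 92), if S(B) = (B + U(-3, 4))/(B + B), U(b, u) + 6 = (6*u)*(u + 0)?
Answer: 39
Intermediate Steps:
U(b, u) = -6 + 6*u² (U(b, u) = -6 + (6*u)*(u + 0) = -6 + (6*u)*u = -6 + 6*u²)
S(B) = (90 + B)/(2*B) (S(B) = (B + (-6 + 6*4²))/(B + B) = (B + (-6 + 6*16))/((2*B)) = (B + (-6 + 96))*(1/(2*B)) = (B + 90)*(1/(2*B)) = (90 + B)*(1/(2*B)) = (90 + B)/(2*B))
d(N, l) = -39 (d(N, l) = (-8 - 6) - 25 = -14 - 25 = -39)
-d(S(9), 92) = -1*(-39) = 39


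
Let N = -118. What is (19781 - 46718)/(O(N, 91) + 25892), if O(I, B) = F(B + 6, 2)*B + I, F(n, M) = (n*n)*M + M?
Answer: -26937/1738394 ≈ -0.015495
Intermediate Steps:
F(n, M) = M + M*n² (F(n, M) = n²*M + M = M*n² + M = M + M*n²)
O(I, B) = I + B*(2 + 2*(6 + B)²) (O(I, B) = (2*(1 + (B + 6)²))*B + I = (2*(1 + (6 + B)²))*B + I = (2 + 2*(6 + B)²)*B + I = B*(2 + 2*(6 + B)²) + I = I + B*(2 + 2*(6 + B)²))
(19781 - 46718)/(O(N, 91) + 25892) = (19781 - 46718)/((-118 + 2*91*(1 + (6 + 91)²)) + 25892) = -26937/((-118 + 2*91*(1 + 97²)) + 25892) = -26937/((-118 + 2*91*(1 + 9409)) + 25892) = -26937/((-118 + 2*91*9410) + 25892) = -26937/((-118 + 1712620) + 25892) = -26937/(1712502 + 25892) = -26937/1738394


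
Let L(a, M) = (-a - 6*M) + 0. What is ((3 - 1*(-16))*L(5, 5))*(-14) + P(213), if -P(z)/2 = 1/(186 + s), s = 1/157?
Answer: 271879616/29203 ≈ 9310.0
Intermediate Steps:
s = 1/157 ≈ 0.0063694
L(a, M) = -a - 6*M
P(z) = -314/29203 (P(z) = -2/(186 + 1/157) = -2/29203/157 = -2*157/29203 = -314/29203)
((3 - 1*(-16))*L(5, 5))*(-14) + P(213) = ((3 - 1*(-16))*(-1*5 - 6*5))*(-14) - 314/29203 = ((3 + 16)*(-5 - 30))*(-14) - 314/29203 = (19*(-35))*(-14) - 314/29203 = -665*(-14) - 314/29203 = 9310 - 314/29203 = 271879616/29203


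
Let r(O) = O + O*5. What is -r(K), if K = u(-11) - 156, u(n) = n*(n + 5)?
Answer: 540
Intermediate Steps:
u(n) = n*(5 + n)
K = -90 (K = -11*(5 - 11) - 156 = -11*(-6) - 156 = 66 - 156 = -90)
r(O) = 6*O (r(O) = O + 5*O = 6*O)
-r(K) = -6*(-90) = -1*(-540) = 540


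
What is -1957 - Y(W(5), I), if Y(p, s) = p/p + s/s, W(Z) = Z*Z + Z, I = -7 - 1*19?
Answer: -1959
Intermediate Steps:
I = -26 (I = -7 - 19 = -26)
W(Z) = Z + Z² (W(Z) = Z² + Z = Z + Z²)
Y(p, s) = 2 (Y(p, s) = 1 + 1 = 2)
-1957 - Y(W(5), I) = -1957 - 1*2 = -1957 - 2 = -1959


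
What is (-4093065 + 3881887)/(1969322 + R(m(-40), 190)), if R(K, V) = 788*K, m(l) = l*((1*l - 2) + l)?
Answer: -105589/2276981 ≈ -0.046372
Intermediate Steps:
m(l) = l*(-2 + 2*l) (m(l) = l*((l - 2) + l) = l*((-2 + l) + l) = l*(-2 + 2*l))
(-4093065 + 3881887)/(1969322 + R(m(-40), 190)) = (-4093065 + 3881887)/(1969322 + 788*(2*(-40)*(-1 - 40))) = -211178/(1969322 + 788*(2*(-40)*(-41))) = -211178/(1969322 + 788*3280) = -211178/(1969322 + 2584640) = -211178/4553962 = -211178*1/4553962 = -105589/2276981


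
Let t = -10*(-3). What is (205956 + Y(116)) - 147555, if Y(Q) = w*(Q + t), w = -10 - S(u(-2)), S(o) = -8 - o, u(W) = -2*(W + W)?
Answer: 59277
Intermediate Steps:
u(W) = -4*W
t = 30
w = 6 (w = -10 - (-8 - (-4)*(-2)) = -10 - (-8 - 1*8) = -10 - (-8 - 8) = -10 - 1*(-16) = -10 + 16 = 6)
Y(Q) = 180 + 6*Q (Y(Q) = 6*(Q + 30) = 6*(30 + Q) = 180 + 6*Q)
(205956 + Y(116)) - 147555 = (205956 + (180 + 6*116)) - 147555 = (205956 + (180 + 696)) - 147555 = (205956 + 876) - 147555 = 206832 - 147555 = 59277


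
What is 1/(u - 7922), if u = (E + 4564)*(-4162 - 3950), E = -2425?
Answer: -1/17359490 ≈ -5.7605e-8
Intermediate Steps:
u = -17351568 (u = (-2425 + 4564)*(-4162 - 3950) = 2139*(-8112) = -17351568)
1/(u - 7922) = 1/(-17351568 - 7922) = 1/(-17359490) = -1/17359490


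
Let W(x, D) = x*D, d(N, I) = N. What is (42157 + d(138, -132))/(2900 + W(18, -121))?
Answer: 42295/722 ≈ 58.580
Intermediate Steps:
W(x, D) = D*x
(42157 + d(138, -132))/(2900 + W(18, -121)) = (42157 + 138)/(2900 - 121*18) = 42295/(2900 - 2178) = 42295/722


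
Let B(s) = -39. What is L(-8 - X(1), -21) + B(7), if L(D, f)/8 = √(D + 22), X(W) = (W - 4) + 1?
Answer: -7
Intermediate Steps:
X(W) = -3 + W (X(W) = (-4 + W) + 1 = -3 + W)
L(D, f) = 8*√(22 + D) (L(D, f) = 8*√(D + 22) = 8*√(22 + D))
L(-8 - X(1), -21) + B(7) = 8*√(22 + (-8 - (-3 + 1))) - 39 = 8*√(22 + (-8 - 1*(-2))) - 39 = 8*√(22 + (-8 + 2)) - 39 = 8*√(22 - 6) - 39 = 8*√16 - 39 = 8*4 - 39 = 32 - 39 = -7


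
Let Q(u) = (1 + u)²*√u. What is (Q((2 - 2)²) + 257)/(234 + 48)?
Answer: 257/282 ≈ 0.91135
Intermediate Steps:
Q(u) = √u*(1 + u)²
(Q((2 - 2)²) + 257)/(234 + 48) = (√((2 - 2)²)*(1 + (2 - 2)²)² + 257)/(234 + 48) = (√(0²)*(1 + 0²)² + 257)/282 = (√0*(1 + 0)² + 257)*(1/282) = (0*1² + 257)*(1/282) = (0*1 + 257)*(1/282) = (0 + 257)*(1/282) = 257*(1/282) = 257/282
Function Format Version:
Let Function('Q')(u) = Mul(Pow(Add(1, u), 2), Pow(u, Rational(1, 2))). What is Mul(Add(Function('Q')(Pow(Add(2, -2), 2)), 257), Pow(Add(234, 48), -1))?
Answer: Rational(257, 282) ≈ 0.91135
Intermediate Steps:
Function('Q')(u) = Mul(Pow(u, Rational(1, 2)), Pow(Add(1, u), 2))
Mul(Add(Function('Q')(Pow(Add(2, -2), 2)), 257), Pow(Add(234, 48), -1)) = Mul(Add(Mul(Pow(Pow(Add(2, -2), 2), Rational(1, 2)), Pow(Add(1, Pow(Add(2, -2), 2)), 2)), 257), Pow(Add(234, 48), -1)) = Mul(Add(Mul(Pow(Pow(0, 2), Rational(1, 2)), Pow(Add(1, Pow(0, 2)), 2)), 257), Pow(282, -1)) = Mul(Add(Mul(Pow(0, Rational(1, 2)), Pow(Add(1, 0), 2)), 257), Rational(1, 282)) = Mul(Add(Mul(0, Pow(1, 2)), 257), Rational(1, 282)) = Mul(Add(Mul(0, 1), 257), Rational(1, 282)) = Mul(Add(0, 257), Rational(1, 282)) = Mul(257, Rational(1, 282)) = Rational(257, 282)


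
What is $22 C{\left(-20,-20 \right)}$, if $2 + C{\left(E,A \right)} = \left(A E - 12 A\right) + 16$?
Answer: $14388$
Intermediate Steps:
$C{\left(E,A \right)} = 14 - 12 A + A E$ ($C{\left(E,A \right)} = -2 + \left(\left(A E - 12 A\right) + 16\right) = -2 + \left(\left(- 12 A + A E\right) + 16\right) = -2 + \left(16 - 12 A + A E\right) = 14 - 12 A + A E$)
$22 C{\left(-20,-20 \right)} = 22 \left(14 - -240 - -400\right) = 22 \left(14 + 240 + 400\right) = 22 \cdot 654 = 14388$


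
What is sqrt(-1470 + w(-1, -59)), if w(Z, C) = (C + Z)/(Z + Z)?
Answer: 12*I*sqrt(10) ≈ 37.947*I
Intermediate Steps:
w(Z, C) = (C + Z)/(2*Z) (w(Z, C) = (C + Z)/((2*Z)) = (C + Z)*(1/(2*Z)) = (C + Z)/(2*Z))
sqrt(-1470 + w(-1, -59)) = sqrt(-1470 + (1/2)*(-59 - 1)/(-1)) = sqrt(-1470 + (1/2)*(-1)*(-60)) = sqrt(-1470 + 30) = sqrt(-1440) = 12*I*sqrt(10)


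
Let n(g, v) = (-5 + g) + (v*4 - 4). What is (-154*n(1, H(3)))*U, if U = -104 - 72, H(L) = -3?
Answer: -542080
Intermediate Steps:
n(g, v) = -9 + g + 4*v (n(g, v) = (-5 + g) + (4*v - 4) = (-5 + g) + (-4 + 4*v) = -9 + g + 4*v)
U = -176
(-154*n(1, H(3)))*U = -154*(-9 + 1 + 4*(-3))*(-176) = -154*(-9 + 1 - 12)*(-176) = -154*(-20)*(-176) = 3080*(-176) = -542080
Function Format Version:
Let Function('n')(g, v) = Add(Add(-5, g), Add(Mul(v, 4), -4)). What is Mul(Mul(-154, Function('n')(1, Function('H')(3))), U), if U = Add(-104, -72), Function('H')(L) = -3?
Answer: -542080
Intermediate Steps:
Function('n')(g, v) = Add(-9, g, Mul(4, v)) (Function('n')(g, v) = Add(Add(-5, g), Add(Mul(4, v), -4)) = Add(Add(-5, g), Add(-4, Mul(4, v))) = Add(-9, g, Mul(4, v)))
U = -176
Mul(Mul(-154, Function('n')(1, Function('H')(3))), U) = Mul(Mul(-154, Add(-9, 1, Mul(4, -3))), -176) = Mul(Mul(-154, Add(-9, 1, -12)), -176) = Mul(Mul(-154, -20), -176) = Mul(3080, -176) = -542080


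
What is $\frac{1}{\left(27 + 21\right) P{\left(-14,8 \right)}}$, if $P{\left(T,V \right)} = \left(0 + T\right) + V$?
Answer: $- \frac{1}{288} \approx -0.0034722$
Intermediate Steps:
$P{\left(T,V \right)} = T + V$
$\frac{1}{\left(27 + 21\right) P{\left(-14,8 \right)}} = \frac{1}{\left(27 + 21\right) \left(-14 + 8\right)} = \frac{1}{48 \left(-6\right)} = \frac{1}{-288} = - \frac{1}{288}$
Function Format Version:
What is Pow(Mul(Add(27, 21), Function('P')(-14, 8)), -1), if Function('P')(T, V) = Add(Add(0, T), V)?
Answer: Rational(-1, 288) ≈ -0.0034722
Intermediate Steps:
Function('P')(T, V) = Add(T, V)
Pow(Mul(Add(27, 21), Function('P')(-14, 8)), -1) = Pow(Mul(Add(27, 21), Add(-14, 8)), -1) = Pow(Mul(48, -6), -1) = Pow(-288, -1) = Rational(-1, 288)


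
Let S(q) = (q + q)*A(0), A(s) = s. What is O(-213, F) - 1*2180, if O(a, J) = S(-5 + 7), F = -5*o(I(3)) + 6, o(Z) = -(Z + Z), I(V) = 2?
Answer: -2180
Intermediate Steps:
o(Z) = -2*Z
S(q) = 0 (S(q) = (q + q)*0 = (2*q)*0 = 0)
F = 26 (F = -(-10)*2 + 6 = -5*(-4) + 6 = 20 + 6 = 26)
O(a, J) = 0
O(-213, F) - 1*2180 = 0 - 1*2180 = 0 - 2180 = -2180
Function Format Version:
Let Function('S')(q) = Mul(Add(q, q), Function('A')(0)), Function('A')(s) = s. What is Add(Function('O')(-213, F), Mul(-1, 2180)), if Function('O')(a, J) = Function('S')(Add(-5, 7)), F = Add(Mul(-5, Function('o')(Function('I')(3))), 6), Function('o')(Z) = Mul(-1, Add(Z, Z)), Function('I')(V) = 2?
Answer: -2180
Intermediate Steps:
Function('o')(Z) = Mul(-2, Z) (Function('o')(Z) = Mul(-1, Mul(2, Z)) = Mul(-2, Z))
Function('S')(q) = 0 (Function('S')(q) = Mul(Add(q, q), 0) = Mul(Mul(2, q), 0) = 0)
F = 26 (F = Add(Mul(-5, Mul(-2, 2)), 6) = Add(Mul(-5, -4), 6) = Add(20, 6) = 26)
Function('O')(a, J) = 0
Add(Function('O')(-213, F), Mul(-1, 2180)) = Add(0, Mul(-1, 2180)) = Add(0, -2180) = -2180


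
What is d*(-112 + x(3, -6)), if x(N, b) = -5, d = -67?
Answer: 7839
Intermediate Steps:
d*(-112 + x(3, -6)) = -67*(-112 - 5) = -67*(-117) = 7839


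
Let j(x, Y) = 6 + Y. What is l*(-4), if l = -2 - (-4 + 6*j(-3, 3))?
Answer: 208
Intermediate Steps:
l = -52 (l = -2 - (-4 + 6*(6 + 3)) = -2 - (-4 + 6*9) = -2 - (-4 + 54) = -2 - 1*50 = -2 - 50 = -52)
l*(-4) = -52*(-4) = 208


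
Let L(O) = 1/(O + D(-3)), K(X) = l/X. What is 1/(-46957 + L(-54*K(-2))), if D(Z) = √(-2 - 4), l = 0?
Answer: -281742/13229759095 + I*√6/13229759095 ≈ -2.1296e-5 + 1.8515e-10*I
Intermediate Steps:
D(Z) = I*√6 (D(Z) = √(-6) = I*√6)
K(X) = 0 (K(X) = 0/X = 0)
L(O) = 1/(O + I*√6)
1/(-46957 + L(-54*K(-2))) = 1/(-46957 + 1/(-54*0 + I*√6)) = 1/(-46957 + 1/(0 + I*√6)) = 1/(-46957 + 1/(I*√6)) = 1/(-46957 - I*√6/6)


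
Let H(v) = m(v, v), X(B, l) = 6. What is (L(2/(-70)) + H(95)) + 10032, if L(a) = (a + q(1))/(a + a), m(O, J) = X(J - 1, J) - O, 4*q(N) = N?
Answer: 79513/8 ≈ 9939.1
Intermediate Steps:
q(N) = N/4
m(O, J) = 6 - O
H(v) = 6 - v
L(a) = (1/4 + a)/(2*a) (L(a) = (a + (1/4)*1)/(a + a) = (a + 1/4)/((2*a)) = (1/4 + a)*(1/(2*a)) = (1/4 + a)/(2*a))
(L(2/(-70)) + H(95)) + 10032 = ((1 + 4*(2/(-70)))/(8*((2/(-70)))) + (6 - 1*95)) + 10032 = ((1 + 4*(2*(-1/70)))/(8*((2*(-1/70)))) + (6 - 95)) + 10032 = ((1 + 4*(-1/35))/(8*(-1/35)) - 89) + 10032 = ((1/8)*(-35)*(1 - 4/35) - 89) + 10032 = ((1/8)*(-35)*(31/35) - 89) + 10032 = (-31/8 - 89) + 10032 = -743/8 + 10032 = 79513/8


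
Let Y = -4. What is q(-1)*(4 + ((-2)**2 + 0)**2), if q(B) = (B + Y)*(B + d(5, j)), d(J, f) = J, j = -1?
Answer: -400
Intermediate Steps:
q(B) = (-4 + B)*(5 + B) (q(B) = (B - 4)*(B + 5) = (-4 + B)*(5 + B))
q(-1)*(4 + ((-2)**2 + 0)**2) = (-20 - 1 + (-1)**2)*(4 + ((-2)**2 + 0)**2) = (-20 - 1 + 1)*(4 + (4 + 0)**2) = -20*(4 + 4**2) = -20*(4 + 16) = -20*20 = -400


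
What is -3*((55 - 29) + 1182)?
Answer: -3624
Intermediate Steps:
-3*((55 - 29) + 1182) = -3*(26 + 1182) = -3*1208 = -3624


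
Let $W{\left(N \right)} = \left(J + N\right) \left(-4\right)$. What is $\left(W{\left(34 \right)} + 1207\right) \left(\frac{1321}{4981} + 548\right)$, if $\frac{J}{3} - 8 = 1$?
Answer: $\frac{2629865367}{4981} \approx 5.2798 \cdot 10^{5}$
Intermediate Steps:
$J = 27$ ($J = 24 + 3 \cdot 1 = 24 + 3 = 27$)
$W{\left(N \right)} = -108 - 4 N$ ($W{\left(N \right)} = \left(27 + N\right) \left(-4\right) = -108 - 4 N$)
$\left(W{\left(34 \right)} + 1207\right) \left(\frac{1321}{4981} + 548\right) = \left(\left(-108 - 136\right) + 1207\right) \left(\frac{1321}{4981} + 548\right) = \left(\left(-108 - 136\right) + 1207\right) \left(1321 \cdot \frac{1}{4981} + 548\right) = \left(-244 + 1207\right) \left(\frac{1321}{4981} + 548\right) = 963 \cdot \frac{2730909}{4981} = \frac{2629865367}{4981}$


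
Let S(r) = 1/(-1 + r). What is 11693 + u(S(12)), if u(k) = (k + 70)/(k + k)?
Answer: 24157/2 ≈ 12079.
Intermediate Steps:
u(k) = (70 + k)/(2*k) (u(k) = (70 + k)/((2*k)) = (70 + k)*(1/(2*k)) = (70 + k)/(2*k))
11693 + u(S(12)) = 11693 + (70 + 1/(-1 + 12))/(2*(1/(-1 + 12))) = 11693 + (70 + 1/11)/(2*(1/11)) = 11693 + (½)*11*(771/11) = 11693 + 771/2 = 24157/2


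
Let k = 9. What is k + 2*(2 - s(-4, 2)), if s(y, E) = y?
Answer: 21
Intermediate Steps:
k + 2*(2 - s(-4, 2)) = 9 + 2*(2 - 1*(-4)) = 9 + 2*(2 + 4) = 9 + 2*6 = 9 + 12 = 21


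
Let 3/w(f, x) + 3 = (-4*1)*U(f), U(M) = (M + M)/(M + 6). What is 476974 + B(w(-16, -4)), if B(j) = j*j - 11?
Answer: 2976726308/6241 ≈ 4.7696e+5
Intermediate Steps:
U(M) = 2*M/(6 + M) (U(M) = (2*M)/(6 + M) = 2*M/(6 + M))
w(f, x) = 3/(-3 - 8*f/(6 + f)) (w(f, x) = 3/(-3 + (-4*1)*(2*f/(6 + f))) = 3/(-3 - 8*f/(6 + f)))
B(j) = -11 + j² (B(j) = j² - 11 = -11 + j²)
476974 + B(w(-16, -4)) = 476974 + (-11 + (3*(-6 - 1*(-16))/(18 + 11*(-16)))²) = 476974 + (-11 + (3*(-6 + 16)/(18 - 176))²) = 476974 + (-11 + (3*10/(-158))²) = 476974 + (-11 + (3*(-1/158)*10)²) = 476974 + (-11 + (-15/79)²) = 476974 + (-11 + 225/6241) = 476974 - 68426/6241 = 2976726308/6241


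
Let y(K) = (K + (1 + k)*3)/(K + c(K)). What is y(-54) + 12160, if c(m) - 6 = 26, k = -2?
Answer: 267577/22 ≈ 12163.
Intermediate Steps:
c(m) = 32 (c(m) = 6 + 26 = 32)
y(K) = (-3 + K)/(32 + K) (y(K) = (K + (1 - 2)*3)/(K + 32) = (K - 1*3)/(32 + K) = (K - 3)/(32 + K) = (-3 + K)/(32 + K))
y(-54) + 12160 = (-3 - 54)/(32 - 54) + 12160 = -57/(-22) + 12160 = -1/22*(-57) + 12160 = 57/22 + 12160 = 267577/22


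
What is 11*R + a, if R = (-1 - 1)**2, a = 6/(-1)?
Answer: 38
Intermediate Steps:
a = -6 (a = 6*(-1) = -6)
R = 4 (R = (-2)**2 = 4)
11*R + a = 11*4 - 6 = 44 - 6 = 38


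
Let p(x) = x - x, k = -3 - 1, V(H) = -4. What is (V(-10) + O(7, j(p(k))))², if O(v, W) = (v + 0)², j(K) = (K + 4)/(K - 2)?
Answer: 2025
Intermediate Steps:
k = -4
p(x) = 0
j(K) = (4 + K)/(-2 + K)
O(v, W) = v²
(V(-10) + O(7, j(p(k))))² = (-4 + 7²)² = (-4 + 49)² = 45² = 2025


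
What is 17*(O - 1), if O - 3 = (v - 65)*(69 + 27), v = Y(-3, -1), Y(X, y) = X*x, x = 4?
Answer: -125630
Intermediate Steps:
Y(X, y) = 4*X (Y(X, y) = X*4 = 4*X)
v = -12 (v = 4*(-3) = -12)
O = -7389 (O = 3 + (-12 - 65)*(69 + 27) = 3 - 77*96 = 3 - 7392 = -7389)
17*(O - 1) = 17*(-7389 - 1) = 17*(-7390) = -125630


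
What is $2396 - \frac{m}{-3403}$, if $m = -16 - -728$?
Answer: $\frac{8154300}{3403} \approx 2396.2$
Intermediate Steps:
$m = 712$ ($m = -16 + 728 = 712$)
$2396 - \frac{m}{-3403} = 2396 - \frac{712}{-3403} = 2396 - 712 \left(- \frac{1}{3403}\right) = 2396 - - \frac{712}{3403} = 2396 + \frac{712}{3403} = \frac{8154300}{3403}$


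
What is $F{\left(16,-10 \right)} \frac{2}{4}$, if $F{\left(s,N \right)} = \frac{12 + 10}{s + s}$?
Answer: $\frac{11}{32} \approx 0.34375$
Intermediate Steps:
$F{\left(s,N \right)} = \frac{11}{s}$ ($F{\left(s,N \right)} = \frac{22}{2 s} = 22 \frac{1}{2 s} = \frac{11}{s}$)
$F{\left(16,-10 \right)} \frac{2}{4} = \frac{11}{16} \cdot \frac{2}{4} = 11 \cdot \frac{1}{16} \cdot 2 \cdot \frac{1}{4} = \frac{11}{16} \cdot \frac{1}{2} = \frac{11}{32}$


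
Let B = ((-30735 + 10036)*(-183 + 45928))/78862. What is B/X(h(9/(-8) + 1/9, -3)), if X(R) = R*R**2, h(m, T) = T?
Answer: 135267965/304182 ≈ 444.69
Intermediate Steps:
X(R) = R**3
B = -135267965/11266 (B = -20699*45745*(1/78862) = -946875755*1/78862 = -135267965/11266 ≈ -12007.)
B/X(h(9/(-8) + 1/9, -3)) = -135267965/(11266*((-3)**3)) = -135267965/11266/(-27) = -135267965/11266*(-1/27) = 135267965/304182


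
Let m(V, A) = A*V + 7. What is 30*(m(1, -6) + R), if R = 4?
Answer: 150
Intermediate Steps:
m(V, A) = 7 + A*V
30*(m(1, -6) + R) = 30*((7 - 6*1) + 4) = 30*((7 - 6) + 4) = 30*(1 + 4) = 30*5 = 150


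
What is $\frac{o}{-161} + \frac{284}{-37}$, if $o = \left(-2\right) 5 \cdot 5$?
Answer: $- \frac{43874}{5957} \approx -7.3651$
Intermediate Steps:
$o = -50$ ($o = \left(-10\right) 5 = -50$)
$\frac{o}{-161} + \frac{284}{-37} = - \frac{50}{-161} + \frac{284}{-37} = \left(-50\right) \left(- \frac{1}{161}\right) + 284 \left(- \frac{1}{37}\right) = \frac{50}{161} - \frac{284}{37} = - \frac{43874}{5957}$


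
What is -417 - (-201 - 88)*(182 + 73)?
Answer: 73278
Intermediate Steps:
-417 - (-201 - 88)*(182 + 73) = -417 - (-289)*255 = -417 - 1*(-73695) = -417 + 73695 = 73278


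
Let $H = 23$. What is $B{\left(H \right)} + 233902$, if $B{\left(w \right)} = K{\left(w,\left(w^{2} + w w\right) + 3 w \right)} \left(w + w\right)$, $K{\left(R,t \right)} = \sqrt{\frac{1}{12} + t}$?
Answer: $233902 + \frac{115 \sqrt{1623}}{3} \approx 2.3545 \cdot 10^{5}$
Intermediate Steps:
$K{\left(R,t \right)} = \sqrt{\frac{1}{12} + t}$
$B{\left(w \right)} = \frac{w \sqrt{3 + 72 w^{2} + 108 w}}{3}$ ($B{\left(w \right)} = \frac{\sqrt{3 + 36 \left(\left(w^{2} + w w\right) + 3 w\right)}}{6} \left(w + w\right) = \frac{\sqrt{3 + 36 \left(\left(w^{2} + w^{2}\right) + 3 w\right)}}{6} \cdot 2 w = \frac{\sqrt{3 + 36 \left(2 w^{2} + 3 w\right)}}{6} \cdot 2 w = \frac{\sqrt{3 + \left(72 w^{2} + 108 w\right)}}{6} \cdot 2 w = \frac{\sqrt{3 + 72 w^{2} + 108 w}}{6} \cdot 2 w = \frac{w \sqrt{3 + 72 w^{2} + 108 w}}{3}$)
$B{\left(H \right)} + 233902 = \frac{1}{3} \cdot 23 \sqrt{3} \sqrt{1 + 12 \cdot 23 \left(3 + 2 \cdot 23\right)} + 233902 = \frac{1}{3} \cdot 23 \sqrt{3} \sqrt{1 + 12 \cdot 23 \left(3 + 46\right)} + 233902 = \frac{1}{3} \cdot 23 \sqrt{3} \sqrt{1 + 12 \cdot 23 \cdot 49} + 233902 = \frac{1}{3} \cdot 23 \sqrt{3} \sqrt{1 + 13524} + 233902 = \frac{1}{3} \cdot 23 \sqrt{3} \sqrt{13525} + 233902 = \frac{1}{3} \cdot 23 \sqrt{3} \cdot 5 \sqrt{541} + 233902 = \frac{115 \sqrt{1623}}{3} + 233902 = 233902 + \frac{115 \sqrt{1623}}{3}$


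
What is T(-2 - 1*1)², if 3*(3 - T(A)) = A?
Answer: 16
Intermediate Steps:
T(A) = 3 - A/3
T(-2 - 1*1)² = (3 - (-2 - 1*1)/3)² = (3 - (-2 - 1)/3)² = (3 - ⅓*(-3))² = (3 + 1)² = 4² = 16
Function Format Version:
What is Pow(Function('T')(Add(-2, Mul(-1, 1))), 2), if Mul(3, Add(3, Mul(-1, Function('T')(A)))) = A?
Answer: 16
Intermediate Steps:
Function('T')(A) = Add(3, Mul(Rational(-1, 3), A))
Pow(Function('T')(Add(-2, Mul(-1, 1))), 2) = Pow(Add(3, Mul(Rational(-1, 3), Add(-2, Mul(-1, 1)))), 2) = Pow(Add(3, Mul(Rational(-1, 3), Add(-2, -1))), 2) = Pow(Add(3, Mul(Rational(-1, 3), -3)), 2) = Pow(Add(3, 1), 2) = Pow(4, 2) = 16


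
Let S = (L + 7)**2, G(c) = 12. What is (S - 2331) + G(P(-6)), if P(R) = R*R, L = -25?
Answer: -1995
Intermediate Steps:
P(R) = R**2
S = 324 (S = (-25 + 7)**2 = (-18)**2 = 324)
(S - 2331) + G(P(-6)) = (324 - 2331) + 12 = -2007 + 12 = -1995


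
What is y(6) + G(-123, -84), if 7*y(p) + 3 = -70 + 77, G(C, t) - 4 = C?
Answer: -829/7 ≈ -118.43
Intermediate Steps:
G(C, t) = 4 + C
y(p) = 4/7 (y(p) = -3/7 + (-70 + 77)/7 = -3/7 + (1/7)*7 = -3/7 + 1 = 4/7)
y(6) + G(-123, -84) = 4/7 + (4 - 123) = 4/7 - 119 = -829/7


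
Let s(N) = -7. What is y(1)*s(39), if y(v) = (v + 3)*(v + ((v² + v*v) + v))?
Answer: -112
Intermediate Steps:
y(v) = (3 + v)*(2*v + 2*v²) (y(v) = (3 + v)*(v + ((v² + v²) + v)) = (3 + v)*(v + (2*v² + v)) = (3 + v)*(v + (v + 2*v²)) = (3 + v)*(2*v + 2*v²))
y(1)*s(39) = (2*1*(3 + 1² + 4*1))*(-7) = (2*1*(3 + 1 + 4))*(-7) = (2*1*8)*(-7) = 16*(-7) = -112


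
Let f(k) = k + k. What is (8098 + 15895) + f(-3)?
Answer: 23987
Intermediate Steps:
f(k) = 2*k
(8098 + 15895) + f(-3) = (8098 + 15895) + 2*(-3) = 23993 - 6 = 23987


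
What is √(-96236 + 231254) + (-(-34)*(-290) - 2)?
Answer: -9862 + 3*√15002 ≈ -9494.5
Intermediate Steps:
√(-96236 + 231254) + (-(-34)*(-290) - 2) = √135018 + (-34*290 - 2) = 3*√15002 + (-9860 - 2) = 3*√15002 - 9862 = -9862 + 3*√15002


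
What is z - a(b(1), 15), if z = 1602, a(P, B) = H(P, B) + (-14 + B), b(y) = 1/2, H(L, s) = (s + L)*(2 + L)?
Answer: 6249/4 ≈ 1562.3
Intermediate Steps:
H(L, s) = (2 + L)*(L + s) (H(L, s) = (L + s)*(2 + L) = (2 + L)*(L + s))
b(y) = 1/2
a(P, B) = -14 + P**2 + 2*P + 3*B + B*P (a(P, B) = (P**2 + 2*P + 2*B + P*B) + (-14 + B) = (P**2 + 2*P + 2*B + B*P) + (-14 + B) = (P**2 + 2*B + 2*P + B*P) + (-14 + B) = -14 + P**2 + 2*P + 3*B + B*P)
z - a(b(1), 15) = 1602 - (-14 + (1/2)**2 + 2*(1/2) + 3*15 + 15*(1/2)) = 1602 - (-14 + 1/4 + 1 + 45 + 15/2) = 1602 - 1*159/4 = 1602 - 159/4 = 6249/4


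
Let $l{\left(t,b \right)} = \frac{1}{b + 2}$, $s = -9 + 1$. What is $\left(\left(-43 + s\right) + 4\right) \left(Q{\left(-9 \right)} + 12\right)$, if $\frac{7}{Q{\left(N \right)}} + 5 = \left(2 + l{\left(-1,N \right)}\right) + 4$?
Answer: $- \frac{5687}{6} \approx -947.83$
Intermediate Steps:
$s = -8$
$l{\left(t,b \right)} = \frac{1}{2 + b}$
$Q{\left(N \right)} = \frac{7}{1 + \frac{1}{2 + N}}$ ($Q{\left(N \right)} = \frac{7}{-5 + \left(\left(2 + \frac{1}{2 + N}\right) + 4\right)} = \frac{7}{-5 + \left(6 + \frac{1}{2 + N}\right)} = \frac{7}{1 + \frac{1}{2 + N}}$)
$\left(\left(-43 + s\right) + 4\right) \left(Q{\left(-9 \right)} + 12\right) = \left(\left(-43 - 8\right) + 4\right) \left(\frac{7 \left(2 - 9\right)}{3 - 9} + 12\right) = \left(-51 + 4\right) \left(7 \frac{1}{-6} \left(-7\right) + 12\right) = - 47 \left(7 \left(- \frac{1}{6}\right) \left(-7\right) + 12\right) = - 47 \left(\frac{49}{6} + 12\right) = \left(-47\right) \frac{121}{6} = - \frac{5687}{6}$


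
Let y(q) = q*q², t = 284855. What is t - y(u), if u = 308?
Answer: -28933257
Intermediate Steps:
y(q) = q³
t - y(u) = 284855 - 1*308³ = 284855 - 1*29218112 = 284855 - 29218112 = -28933257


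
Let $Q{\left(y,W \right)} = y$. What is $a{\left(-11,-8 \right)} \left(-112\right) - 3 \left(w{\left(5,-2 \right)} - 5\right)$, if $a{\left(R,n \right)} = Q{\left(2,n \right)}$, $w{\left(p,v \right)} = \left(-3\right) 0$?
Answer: $-209$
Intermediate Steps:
$w{\left(p,v \right)} = 0$
$a{\left(R,n \right)} = 2$
$a{\left(-11,-8 \right)} \left(-112\right) - 3 \left(w{\left(5,-2 \right)} - 5\right) = 2 \left(-112\right) - 3 \left(0 - 5\right) = -224 - -15 = -224 + 15 = -209$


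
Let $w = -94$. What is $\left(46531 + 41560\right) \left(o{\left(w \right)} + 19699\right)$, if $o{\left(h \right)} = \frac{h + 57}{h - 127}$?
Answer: $\frac{383505577956}{221} \approx 1.7353 \cdot 10^{9}$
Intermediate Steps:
$o{\left(h \right)} = \frac{57 + h}{-127 + h}$
$\left(46531 + 41560\right) \left(o{\left(w \right)} + 19699\right) = \left(46531 + 41560\right) \left(\frac{57 - 94}{-127 - 94} + 19699\right) = 88091 \left(\frac{1}{-221} \left(-37\right) + 19699\right) = 88091 \left(\left(- \frac{1}{221}\right) \left(-37\right) + 19699\right) = 88091 \left(\frac{37}{221} + 19699\right) = 88091 \cdot \frac{4353516}{221} = \frac{383505577956}{221}$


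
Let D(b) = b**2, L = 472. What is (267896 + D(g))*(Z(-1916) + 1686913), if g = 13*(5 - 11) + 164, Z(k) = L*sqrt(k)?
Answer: 464393653596 + 259875648*I*sqrt(479) ≈ 4.6439e+11 + 5.6877e+9*I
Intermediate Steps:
Z(k) = 472*sqrt(k)
g = 86 (g = 13*(-6) + 164 = -78 + 164 = 86)
(267896 + D(g))*(Z(-1916) + 1686913) = (267896 + 86**2)*(472*sqrt(-1916) + 1686913) = (267896 + 7396)*(472*(2*I*sqrt(479)) + 1686913) = 275292*(944*I*sqrt(479) + 1686913) = 275292*(1686913 + 944*I*sqrt(479)) = 464393653596 + 259875648*I*sqrt(479)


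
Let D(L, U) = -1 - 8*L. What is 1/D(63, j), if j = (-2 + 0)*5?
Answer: -1/505 ≈ -0.0019802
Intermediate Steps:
j = -10 (j = -2*5 = -10)
1/D(63, j) = 1/(-1 - 8*63) = 1/(-1 - 504) = 1/(-505) = -1/505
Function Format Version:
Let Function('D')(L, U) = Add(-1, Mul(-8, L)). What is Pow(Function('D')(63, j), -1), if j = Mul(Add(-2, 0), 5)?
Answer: Rational(-1, 505) ≈ -0.0019802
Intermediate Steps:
j = -10 (j = Mul(-2, 5) = -10)
Pow(Function('D')(63, j), -1) = Pow(Add(-1, Mul(-8, 63)), -1) = Pow(Add(-1, -504), -1) = Pow(-505, -1) = Rational(-1, 505)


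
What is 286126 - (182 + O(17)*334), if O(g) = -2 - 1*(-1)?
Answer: 286278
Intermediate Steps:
O(g) = -1 (O(g) = -2 + 1 = -1)
286126 - (182 + O(17)*334) = 286126 - (182 - 1*334) = 286126 - (182 - 334) = 286126 - 1*(-152) = 286126 + 152 = 286278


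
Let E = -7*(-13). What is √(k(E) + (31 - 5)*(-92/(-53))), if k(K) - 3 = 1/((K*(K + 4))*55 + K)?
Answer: √180934438917498/1938846 ≈ 6.9377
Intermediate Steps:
E = 91
k(K) = 3 + 1/(K + 55*K*(4 + K)) (k(K) = 3 + 1/((K*(K + 4))*55 + K) = 3 + 1/((K*(4 + K))*55 + K) = 3 + 1/(55*K*(4 + K) + K) = 3 + 1/(K + 55*K*(4 + K)))
√(k(E) + (31 - 5)*(-92/(-53))) = √((1 + 165*91² + 663*91)/(91*(221 + 55*91)) + (31 - 5)*(-92/(-53))) = √((1 + 165*8281 + 60333)/(91*(221 + 5005)) + 26*(-92*(-1/53))) = √((1/91)*(1 + 1366365 + 60333)/5226 + 26*(92/53)) = √((1/91)*(1/5226)*1426699 + 2392/53) = √(1426699/475566 + 2392/53) = √(1213168919/25204998) = √180934438917498/1938846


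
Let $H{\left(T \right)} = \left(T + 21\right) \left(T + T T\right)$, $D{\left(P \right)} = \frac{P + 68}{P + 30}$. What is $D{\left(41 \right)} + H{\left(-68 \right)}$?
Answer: $- \frac{15203263}{71} \approx -2.1413 \cdot 10^{5}$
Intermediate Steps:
$D{\left(P \right)} = \frac{68 + P}{30 + P}$
$H{\left(T \right)} = \left(21 + T\right) \left(T + T^{2}\right)$
$D{\left(41 \right)} + H{\left(-68 \right)} = \frac{68 + 41}{30 + 41} - 68 \left(21 + \left(-68\right)^{2} + 22 \left(-68\right)\right) = \frac{1}{71} \cdot 109 - 68 \left(21 + 4624 - 1496\right) = \frac{1}{71} \cdot 109 - 214132 = \frac{109}{71} - 214132 = - \frac{15203263}{71}$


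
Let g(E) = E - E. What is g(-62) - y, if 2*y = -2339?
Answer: 2339/2 ≈ 1169.5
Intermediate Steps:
y = -2339/2 (y = (½)*(-2339) = -2339/2 ≈ -1169.5)
g(E) = 0
g(-62) - y = 0 - 1*(-2339/2) = 0 + 2339/2 = 2339/2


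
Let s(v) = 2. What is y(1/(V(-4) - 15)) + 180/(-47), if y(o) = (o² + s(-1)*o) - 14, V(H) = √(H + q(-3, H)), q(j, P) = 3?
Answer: -10777455/600143 - 211*I/25538 ≈ -17.958 - 0.0082622*I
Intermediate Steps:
V(H) = √(3 + H) (V(H) = √(H + 3) = √(3 + H))
y(o) = -14 + o² + 2*o (y(o) = (o² + 2*o) - 14 = -14 + o² + 2*o)
y(1/(V(-4) - 15)) + 180/(-47) = (-14 + (1/(√(3 - 4) - 15))² + 2/(√(3 - 4) - 15)) + 180/(-47) = (-14 + (1/(√(-1) - 15))² + 2/(√(-1) - 15)) + 180*(-1/47) = (-14 + (1/(I - 15))² + 2/(I - 15)) - 180/47 = (-14 + (1/(-15 + I))² + 2/(-15 + I)) - 180/47 = (-14 + ((-15 - I)/226)² + 2*((-15 - I)/226)) - 180/47 = (-14 + (-15 - I)²/51076 + (-15 - I)/113) - 180/47 = (-14 + (-15 - I)/113 + (-15 - I)²/51076) - 180/47 = -838/47 + (-15 - I)/113 + (-15 - I)²/51076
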